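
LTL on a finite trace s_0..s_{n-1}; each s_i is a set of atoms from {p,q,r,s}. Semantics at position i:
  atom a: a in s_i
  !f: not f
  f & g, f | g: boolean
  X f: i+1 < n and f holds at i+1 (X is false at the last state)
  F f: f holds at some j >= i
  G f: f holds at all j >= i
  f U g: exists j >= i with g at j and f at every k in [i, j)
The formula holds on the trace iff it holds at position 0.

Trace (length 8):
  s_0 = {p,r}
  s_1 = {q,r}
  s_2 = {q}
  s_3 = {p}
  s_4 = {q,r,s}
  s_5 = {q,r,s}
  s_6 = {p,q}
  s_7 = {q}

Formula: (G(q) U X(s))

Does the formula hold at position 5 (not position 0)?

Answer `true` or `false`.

Answer: false

Derivation:
s_0={p,r}: (G(q) U X(s))=False G(q)=False q=False X(s)=False s=False
s_1={q,r}: (G(q) U X(s))=False G(q)=False q=True X(s)=False s=False
s_2={q}: (G(q) U X(s))=False G(q)=False q=True X(s)=False s=False
s_3={p}: (G(q) U X(s))=True G(q)=False q=False X(s)=True s=False
s_4={q,r,s}: (G(q) U X(s))=True G(q)=True q=True X(s)=True s=True
s_5={q,r,s}: (G(q) U X(s))=False G(q)=True q=True X(s)=False s=True
s_6={p,q}: (G(q) U X(s))=False G(q)=True q=True X(s)=False s=False
s_7={q}: (G(q) U X(s))=False G(q)=True q=True X(s)=False s=False
Evaluating at position 5: result = False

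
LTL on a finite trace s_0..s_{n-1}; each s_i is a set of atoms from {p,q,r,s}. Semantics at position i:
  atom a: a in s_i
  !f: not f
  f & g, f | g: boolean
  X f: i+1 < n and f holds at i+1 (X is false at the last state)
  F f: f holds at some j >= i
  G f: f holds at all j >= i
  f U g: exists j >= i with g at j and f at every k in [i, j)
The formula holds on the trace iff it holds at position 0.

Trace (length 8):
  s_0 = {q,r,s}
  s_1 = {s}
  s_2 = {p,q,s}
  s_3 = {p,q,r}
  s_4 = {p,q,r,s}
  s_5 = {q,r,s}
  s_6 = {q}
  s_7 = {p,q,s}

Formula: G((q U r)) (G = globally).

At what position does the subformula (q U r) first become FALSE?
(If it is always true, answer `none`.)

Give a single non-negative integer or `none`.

s_0={q,r,s}: (q U r)=True q=True r=True
s_1={s}: (q U r)=False q=False r=False
s_2={p,q,s}: (q U r)=True q=True r=False
s_3={p,q,r}: (q U r)=True q=True r=True
s_4={p,q,r,s}: (q U r)=True q=True r=True
s_5={q,r,s}: (q U r)=True q=True r=True
s_6={q}: (q U r)=False q=True r=False
s_7={p,q,s}: (q U r)=False q=True r=False
G((q U r)) holds globally = False
First violation at position 1.

Answer: 1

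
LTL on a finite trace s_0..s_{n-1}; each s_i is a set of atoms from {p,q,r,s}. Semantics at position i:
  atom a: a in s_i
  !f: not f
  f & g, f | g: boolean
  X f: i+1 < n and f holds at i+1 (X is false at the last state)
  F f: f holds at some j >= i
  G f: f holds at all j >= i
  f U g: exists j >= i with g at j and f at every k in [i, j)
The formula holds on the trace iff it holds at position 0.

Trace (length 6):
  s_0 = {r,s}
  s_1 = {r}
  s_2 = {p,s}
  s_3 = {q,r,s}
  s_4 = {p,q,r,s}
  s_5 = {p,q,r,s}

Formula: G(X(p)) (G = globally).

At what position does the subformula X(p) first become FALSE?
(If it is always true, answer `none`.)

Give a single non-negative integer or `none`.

s_0={r,s}: X(p)=False p=False
s_1={r}: X(p)=True p=False
s_2={p,s}: X(p)=False p=True
s_3={q,r,s}: X(p)=True p=False
s_4={p,q,r,s}: X(p)=True p=True
s_5={p,q,r,s}: X(p)=False p=True
G(X(p)) holds globally = False
First violation at position 0.

Answer: 0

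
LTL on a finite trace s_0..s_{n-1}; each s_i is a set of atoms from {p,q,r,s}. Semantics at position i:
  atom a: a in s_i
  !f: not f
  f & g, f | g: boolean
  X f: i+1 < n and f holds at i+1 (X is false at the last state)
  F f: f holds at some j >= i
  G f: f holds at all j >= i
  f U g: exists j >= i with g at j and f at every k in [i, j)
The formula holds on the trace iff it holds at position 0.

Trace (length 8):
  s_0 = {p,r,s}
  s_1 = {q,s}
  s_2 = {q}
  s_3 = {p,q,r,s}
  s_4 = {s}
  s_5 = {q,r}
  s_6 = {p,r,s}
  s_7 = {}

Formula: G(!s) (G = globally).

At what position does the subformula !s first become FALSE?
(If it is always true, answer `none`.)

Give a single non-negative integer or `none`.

s_0={p,r,s}: !s=False s=True
s_1={q,s}: !s=False s=True
s_2={q}: !s=True s=False
s_3={p,q,r,s}: !s=False s=True
s_4={s}: !s=False s=True
s_5={q,r}: !s=True s=False
s_6={p,r,s}: !s=False s=True
s_7={}: !s=True s=False
G(!s) holds globally = False
First violation at position 0.

Answer: 0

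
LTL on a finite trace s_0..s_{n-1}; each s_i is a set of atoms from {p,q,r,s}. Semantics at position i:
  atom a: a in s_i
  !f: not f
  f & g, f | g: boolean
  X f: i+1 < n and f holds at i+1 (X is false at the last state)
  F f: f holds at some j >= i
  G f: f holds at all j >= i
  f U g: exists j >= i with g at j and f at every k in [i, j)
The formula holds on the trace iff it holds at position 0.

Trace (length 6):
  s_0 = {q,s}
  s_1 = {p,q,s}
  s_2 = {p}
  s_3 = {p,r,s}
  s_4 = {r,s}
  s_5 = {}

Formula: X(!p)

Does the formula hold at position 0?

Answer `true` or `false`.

Answer: false

Derivation:
s_0={q,s}: X(!p)=False !p=True p=False
s_1={p,q,s}: X(!p)=False !p=False p=True
s_2={p}: X(!p)=False !p=False p=True
s_3={p,r,s}: X(!p)=True !p=False p=True
s_4={r,s}: X(!p)=True !p=True p=False
s_5={}: X(!p)=False !p=True p=False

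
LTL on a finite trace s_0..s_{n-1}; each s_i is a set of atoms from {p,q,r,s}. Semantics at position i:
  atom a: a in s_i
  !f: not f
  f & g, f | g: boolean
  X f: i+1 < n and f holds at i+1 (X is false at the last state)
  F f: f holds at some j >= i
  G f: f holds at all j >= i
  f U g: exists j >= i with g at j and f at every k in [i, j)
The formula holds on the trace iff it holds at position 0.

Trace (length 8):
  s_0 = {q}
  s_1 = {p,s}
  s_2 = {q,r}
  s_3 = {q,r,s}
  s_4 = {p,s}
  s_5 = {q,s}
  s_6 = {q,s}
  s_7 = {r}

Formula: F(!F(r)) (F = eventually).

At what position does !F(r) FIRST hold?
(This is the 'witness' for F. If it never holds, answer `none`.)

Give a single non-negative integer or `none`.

Answer: none

Derivation:
s_0={q}: !F(r)=False F(r)=True r=False
s_1={p,s}: !F(r)=False F(r)=True r=False
s_2={q,r}: !F(r)=False F(r)=True r=True
s_3={q,r,s}: !F(r)=False F(r)=True r=True
s_4={p,s}: !F(r)=False F(r)=True r=False
s_5={q,s}: !F(r)=False F(r)=True r=False
s_6={q,s}: !F(r)=False F(r)=True r=False
s_7={r}: !F(r)=False F(r)=True r=True
F(!F(r)) does not hold (no witness exists).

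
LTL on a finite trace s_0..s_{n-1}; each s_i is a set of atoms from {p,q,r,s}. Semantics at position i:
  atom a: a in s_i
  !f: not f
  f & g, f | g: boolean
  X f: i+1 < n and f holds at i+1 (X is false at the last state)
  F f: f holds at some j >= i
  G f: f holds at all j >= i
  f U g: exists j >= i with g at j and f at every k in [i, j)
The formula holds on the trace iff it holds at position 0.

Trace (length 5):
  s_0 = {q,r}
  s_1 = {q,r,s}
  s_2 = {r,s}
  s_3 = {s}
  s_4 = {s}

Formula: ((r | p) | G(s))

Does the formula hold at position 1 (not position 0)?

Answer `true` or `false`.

Answer: true

Derivation:
s_0={q,r}: ((r | p) | G(s))=True (r | p)=True r=True p=False G(s)=False s=False
s_1={q,r,s}: ((r | p) | G(s))=True (r | p)=True r=True p=False G(s)=True s=True
s_2={r,s}: ((r | p) | G(s))=True (r | p)=True r=True p=False G(s)=True s=True
s_3={s}: ((r | p) | G(s))=True (r | p)=False r=False p=False G(s)=True s=True
s_4={s}: ((r | p) | G(s))=True (r | p)=False r=False p=False G(s)=True s=True
Evaluating at position 1: result = True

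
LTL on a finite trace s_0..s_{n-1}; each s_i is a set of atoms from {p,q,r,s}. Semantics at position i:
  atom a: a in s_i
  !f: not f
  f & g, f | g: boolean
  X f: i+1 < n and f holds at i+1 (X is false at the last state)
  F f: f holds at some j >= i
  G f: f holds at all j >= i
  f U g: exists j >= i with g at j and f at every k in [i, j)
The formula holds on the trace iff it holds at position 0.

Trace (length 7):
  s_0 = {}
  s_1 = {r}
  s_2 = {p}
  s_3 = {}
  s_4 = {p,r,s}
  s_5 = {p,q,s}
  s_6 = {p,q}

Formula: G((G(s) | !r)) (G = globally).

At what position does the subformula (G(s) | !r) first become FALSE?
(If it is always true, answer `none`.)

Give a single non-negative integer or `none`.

Answer: 1

Derivation:
s_0={}: (G(s) | !r)=True G(s)=False s=False !r=True r=False
s_1={r}: (G(s) | !r)=False G(s)=False s=False !r=False r=True
s_2={p}: (G(s) | !r)=True G(s)=False s=False !r=True r=False
s_3={}: (G(s) | !r)=True G(s)=False s=False !r=True r=False
s_4={p,r,s}: (G(s) | !r)=False G(s)=False s=True !r=False r=True
s_5={p,q,s}: (G(s) | !r)=True G(s)=False s=True !r=True r=False
s_6={p,q}: (G(s) | !r)=True G(s)=False s=False !r=True r=False
G((G(s) | !r)) holds globally = False
First violation at position 1.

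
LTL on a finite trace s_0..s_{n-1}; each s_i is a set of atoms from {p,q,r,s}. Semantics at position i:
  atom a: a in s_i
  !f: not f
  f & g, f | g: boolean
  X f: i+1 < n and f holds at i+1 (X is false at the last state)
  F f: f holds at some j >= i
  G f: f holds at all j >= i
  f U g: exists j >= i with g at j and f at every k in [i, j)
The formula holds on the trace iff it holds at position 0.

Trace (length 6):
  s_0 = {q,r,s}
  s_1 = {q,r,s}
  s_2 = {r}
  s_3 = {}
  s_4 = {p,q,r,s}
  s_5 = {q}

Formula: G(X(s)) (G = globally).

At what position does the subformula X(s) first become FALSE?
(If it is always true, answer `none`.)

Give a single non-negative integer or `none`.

Answer: 1

Derivation:
s_0={q,r,s}: X(s)=True s=True
s_1={q,r,s}: X(s)=False s=True
s_2={r}: X(s)=False s=False
s_3={}: X(s)=True s=False
s_4={p,q,r,s}: X(s)=False s=True
s_5={q}: X(s)=False s=False
G(X(s)) holds globally = False
First violation at position 1.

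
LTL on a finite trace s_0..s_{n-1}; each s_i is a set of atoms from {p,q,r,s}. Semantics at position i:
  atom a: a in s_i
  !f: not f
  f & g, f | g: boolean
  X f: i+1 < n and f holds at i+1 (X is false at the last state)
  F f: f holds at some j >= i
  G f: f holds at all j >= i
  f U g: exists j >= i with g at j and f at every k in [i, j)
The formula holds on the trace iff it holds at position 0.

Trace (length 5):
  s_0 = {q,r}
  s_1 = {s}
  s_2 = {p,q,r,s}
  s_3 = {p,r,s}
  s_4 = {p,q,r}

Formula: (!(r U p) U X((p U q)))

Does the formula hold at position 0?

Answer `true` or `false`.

s_0={q,r}: (!(r U p) U X((p U q)))=True !(r U p)=True (r U p)=False r=True p=False X((p U q))=False (p U q)=True q=True
s_1={s}: (!(r U p) U X((p U q)))=True !(r U p)=True (r U p)=False r=False p=False X((p U q))=True (p U q)=False q=False
s_2={p,q,r,s}: (!(r U p) U X((p U q)))=True !(r U p)=False (r U p)=True r=True p=True X((p U q))=True (p U q)=True q=True
s_3={p,r,s}: (!(r U p) U X((p U q)))=True !(r U p)=False (r U p)=True r=True p=True X((p U q))=True (p U q)=True q=False
s_4={p,q,r}: (!(r U p) U X((p U q)))=False !(r U p)=False (r U p)=True r=True p=True X((p U q))=False (p U q)=True q=True

Answer: true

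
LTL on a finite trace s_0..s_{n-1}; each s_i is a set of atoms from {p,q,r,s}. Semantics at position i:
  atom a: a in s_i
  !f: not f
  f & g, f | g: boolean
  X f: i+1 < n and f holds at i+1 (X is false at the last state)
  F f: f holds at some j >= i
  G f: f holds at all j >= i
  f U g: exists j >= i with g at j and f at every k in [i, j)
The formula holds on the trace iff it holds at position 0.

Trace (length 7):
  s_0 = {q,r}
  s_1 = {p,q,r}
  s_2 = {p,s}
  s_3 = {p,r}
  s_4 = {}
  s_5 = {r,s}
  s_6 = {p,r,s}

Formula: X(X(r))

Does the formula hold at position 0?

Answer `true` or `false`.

Answer: false

Derivation:
s_0={q,r}: X(X(r))=False X(r)=True r=True
s_1={p,q,r}: X(X(r))=True X(r)=False r=True
s_2={p,s}: X(X(r))=False X(r)=True r=False
s_3={p,r}: X(X(r))=True X(r)=False r=True
s_4={}: X(X(r))=True X(r)=True r=False
s_5={r,s}: X(X(r))=False X(r)=True r=True
s_6={p,r,s}: X(X(r))=False X(r)=False r=True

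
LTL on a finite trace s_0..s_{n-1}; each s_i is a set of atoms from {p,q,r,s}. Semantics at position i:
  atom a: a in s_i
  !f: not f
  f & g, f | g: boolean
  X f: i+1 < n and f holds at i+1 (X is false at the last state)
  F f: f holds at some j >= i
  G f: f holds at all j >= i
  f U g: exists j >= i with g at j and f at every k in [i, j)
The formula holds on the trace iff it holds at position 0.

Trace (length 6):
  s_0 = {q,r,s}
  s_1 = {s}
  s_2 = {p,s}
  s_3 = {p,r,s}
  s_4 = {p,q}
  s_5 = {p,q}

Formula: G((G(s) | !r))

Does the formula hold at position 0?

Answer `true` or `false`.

Answer: false

Derivation:
s_0={q,r,s}: G((G(s) | !r))=False (G(s) | !r)=False G(s)=False s=True !r=False r=True
s_1={s}: G((G(s) | !r))=False (G(s) | !r)=True G(s)=False s=True !r=True r=False
s_2={p,s}: G((G(s) | !r))=False (G(s) | !r)=True G(s)=False s=True !r=True r=False
s_3={p,r,s}: G((G(s) | !r))=False (G(s) | !r)=False G(s)=False s=True !r=False r=True
s_4={p,q}: G((G(s) | !r))=True (G(s) | !r)=True G(s)=False s=False !r=True r=False
s_5={p,q}: G((G(s) | !r))=True (G(s) | !r)=True G(s)=False s=False !r=True r=False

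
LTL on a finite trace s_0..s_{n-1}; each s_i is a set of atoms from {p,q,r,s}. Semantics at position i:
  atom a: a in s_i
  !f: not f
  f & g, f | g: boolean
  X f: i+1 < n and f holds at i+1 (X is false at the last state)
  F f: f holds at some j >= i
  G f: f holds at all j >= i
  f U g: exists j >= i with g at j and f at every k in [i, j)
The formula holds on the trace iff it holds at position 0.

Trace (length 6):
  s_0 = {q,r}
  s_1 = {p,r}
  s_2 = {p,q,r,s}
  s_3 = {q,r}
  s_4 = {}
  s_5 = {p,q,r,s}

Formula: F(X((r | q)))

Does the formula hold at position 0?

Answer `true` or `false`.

Answer: true

Derivation:
s_0={q,r}: F(X((r | q)))=True X((r | q))=True (r | q)=True r=True q=True
s_1={p,r}: F(X((r | q)))=True X((r | q))=True (r | q)=True r=True q=False
s_2={p,q,r,s}: F(X((r | q)))=True X((r | q))=True (r | q)=True r=True q=True
s_3={q,r}: F(X((r | q)))=True X((r | q))=False (r | q)=True r=True q=True
s_4={}: F(X((r | q)))=True X((r | q))=True (r | q)=False r=False q=False
s_5={p,q,r,s}: F(X((r | q)))=False X((r | q))=False (r | q)=True r=True q=True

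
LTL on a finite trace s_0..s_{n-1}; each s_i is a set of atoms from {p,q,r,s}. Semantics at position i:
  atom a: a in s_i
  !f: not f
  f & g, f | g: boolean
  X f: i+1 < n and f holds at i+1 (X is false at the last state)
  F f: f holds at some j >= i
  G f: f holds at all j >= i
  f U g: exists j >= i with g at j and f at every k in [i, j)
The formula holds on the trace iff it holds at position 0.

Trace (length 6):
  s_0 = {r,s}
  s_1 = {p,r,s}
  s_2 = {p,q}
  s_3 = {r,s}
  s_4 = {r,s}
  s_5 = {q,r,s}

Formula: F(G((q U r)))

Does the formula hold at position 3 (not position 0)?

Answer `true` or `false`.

Answer: true

Derivation:
s_0={r,s}: F(G((q U r)))=True G((q U r))=True (q U r)=True q=False r=True
s_1={p,r,s}: F(G((q U r)))=True G((q U r))=True (q U r)=True q=False r=True
s_2={p,q}: F(G((q U r)))=True G((q U r))=True (q U r)=True q=True r=False
s_3={r,s}: F(G((q U r)))=True G((q U r))=True (q U r)=True q=False r=True
s_4={r,s}: F(G((q U r)))=True G((q U r))=True (q U r)=True q=False r=True
s_5={q,r,s}: F(G((q U r)))=True G((q U r))=True (q U r)=True q=True r=True
Evaluating at position 3: result = True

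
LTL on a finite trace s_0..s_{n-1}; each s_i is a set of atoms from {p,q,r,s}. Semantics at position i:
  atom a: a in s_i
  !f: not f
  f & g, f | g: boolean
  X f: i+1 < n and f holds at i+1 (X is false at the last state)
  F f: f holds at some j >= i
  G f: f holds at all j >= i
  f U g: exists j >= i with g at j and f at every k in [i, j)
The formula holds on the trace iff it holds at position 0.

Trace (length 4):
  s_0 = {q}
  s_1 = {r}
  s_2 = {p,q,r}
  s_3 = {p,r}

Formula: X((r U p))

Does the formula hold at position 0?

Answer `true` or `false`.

s_0={q}: X((r U p))=True (r U p)=False r=False p=False
s_1={r}: X((r U p))=True (r U p)=True r=True p=False
s_2={p,q,r}: X((r U p))=True (r U p)=True r=True p=True
s_3={p,r}: X((r U p))=False (r U p)=True r=True p=True

Answer: true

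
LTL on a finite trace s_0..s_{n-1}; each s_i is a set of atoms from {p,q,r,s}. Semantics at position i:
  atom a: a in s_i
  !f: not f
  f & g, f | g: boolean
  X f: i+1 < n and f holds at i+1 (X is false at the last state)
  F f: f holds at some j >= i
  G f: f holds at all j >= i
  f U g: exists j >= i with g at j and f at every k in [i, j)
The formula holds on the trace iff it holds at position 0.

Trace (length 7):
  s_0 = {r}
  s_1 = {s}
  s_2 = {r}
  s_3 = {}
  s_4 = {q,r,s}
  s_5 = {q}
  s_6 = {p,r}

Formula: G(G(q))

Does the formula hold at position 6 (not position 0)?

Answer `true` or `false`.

s_0={r}: G(G(q))=False G(q)=False q=False
s_1={s}: G(G(q))=False G(q)=False q=False
s_2={r}: G(G(q))=False G(q)=False q=False
s_3={}: G(G(q))=False G(q)=False q=False
s_4={q,r,s}: G(G(q))=False G(q)=False q=True
s_5={q}: G(G(q))=False G(q)=False q=True
s_6={p,r}: G(G(q))=False G(q)=False q=False
Evaluating at position 6: result = False

Answer: false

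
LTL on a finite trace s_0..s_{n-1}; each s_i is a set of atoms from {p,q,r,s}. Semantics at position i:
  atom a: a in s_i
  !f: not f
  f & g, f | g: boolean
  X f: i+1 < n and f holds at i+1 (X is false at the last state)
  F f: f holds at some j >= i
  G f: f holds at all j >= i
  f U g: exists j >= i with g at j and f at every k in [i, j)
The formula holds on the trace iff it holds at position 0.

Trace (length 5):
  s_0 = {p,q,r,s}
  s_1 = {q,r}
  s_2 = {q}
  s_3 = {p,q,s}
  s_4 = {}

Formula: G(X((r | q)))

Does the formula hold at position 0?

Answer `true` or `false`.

Answer: false

Derivation:
s_0={p,q,r,s}: G(X((r | q)))=False X((r | q))=True (r | q)=True r=True q=True
s_1={q,r}: G(X((r | q)))=False X((r | q))=True (r | q)=True r=True q=True
s_2={q}: G(X((r | q)))=False X((r | q))=True (r | q)=True r=False q=True
s_3={p,q,s}: G(X((r | q)))=False X((r | q))=False (r | q)=True r=False q=True
s_4={}: G(X((r | q)))=False X((r | q))=False (r | q)=False r=False q=False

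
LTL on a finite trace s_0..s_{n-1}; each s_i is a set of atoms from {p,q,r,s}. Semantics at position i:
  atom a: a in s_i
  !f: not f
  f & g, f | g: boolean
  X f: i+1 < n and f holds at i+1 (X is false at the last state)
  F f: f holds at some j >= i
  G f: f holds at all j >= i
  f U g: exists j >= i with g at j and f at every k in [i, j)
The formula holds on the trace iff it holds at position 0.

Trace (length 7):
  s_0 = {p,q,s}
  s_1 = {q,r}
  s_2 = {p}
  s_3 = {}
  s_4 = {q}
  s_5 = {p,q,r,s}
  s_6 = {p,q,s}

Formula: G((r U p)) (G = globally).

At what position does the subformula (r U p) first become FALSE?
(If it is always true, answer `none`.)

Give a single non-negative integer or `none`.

s_0={p,q,s}: (r U p)=True r=False p=True
s_1={q,r}: (r U p)=True r=True p=False
s_2={p}: (r U p)=True r=False p=True
s_3={}: (r U p)=False r=False p=False
s_4={q}: (r U p)=False r=False p=False
s_5={p,q,r,s}: (r U p)=True r=True p=True
s_6={p,q,s}: (r U p)=True r=False p=True
G((r U p)) holds globally = False
First violation at position 3.

Answer: 3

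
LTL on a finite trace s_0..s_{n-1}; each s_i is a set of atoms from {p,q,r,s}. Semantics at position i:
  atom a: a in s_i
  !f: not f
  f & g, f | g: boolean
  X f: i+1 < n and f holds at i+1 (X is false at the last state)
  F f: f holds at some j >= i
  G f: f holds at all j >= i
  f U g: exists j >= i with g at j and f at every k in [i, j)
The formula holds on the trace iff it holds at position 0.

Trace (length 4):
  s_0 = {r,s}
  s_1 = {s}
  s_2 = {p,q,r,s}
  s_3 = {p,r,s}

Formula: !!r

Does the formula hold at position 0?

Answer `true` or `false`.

s_0={r,s}: !!r=True !r=False r=True
s_1={s}: !!r=False !r=True r=False
s_2={p,q,r,s}: !!r=True !r=False r=True
s_3={p,r,s}: !!r=True !r=False r=True

Answer: true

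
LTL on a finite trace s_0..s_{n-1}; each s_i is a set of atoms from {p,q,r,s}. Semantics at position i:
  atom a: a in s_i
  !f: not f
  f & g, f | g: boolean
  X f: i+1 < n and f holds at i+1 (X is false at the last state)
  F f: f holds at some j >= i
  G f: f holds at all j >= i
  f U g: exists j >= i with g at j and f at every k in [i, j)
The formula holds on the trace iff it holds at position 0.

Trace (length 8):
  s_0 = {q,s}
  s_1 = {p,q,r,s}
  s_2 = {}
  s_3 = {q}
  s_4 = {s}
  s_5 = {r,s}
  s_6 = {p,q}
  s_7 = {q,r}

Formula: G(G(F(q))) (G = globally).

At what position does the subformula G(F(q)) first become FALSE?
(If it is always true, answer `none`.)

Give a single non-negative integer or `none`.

s_0={q,s}: G(F(q))=True F(q)=True q=True
s_1={p,q,r,s}: G(F(q))=True F(q)=True q=True
s_2={}: G(F(q))=True F(q)=True q=False
s_3={q}: G(F(q))=True F(q)=True q=True
s_4={s}: G(F(q))=True F(q)=True q=False
s_5={r,s}: G(F(q))=True F(q)=True q=False
s_6={p,q}: G(F(q))=True F(q)=True q=True
s_7={q,r}: G(F(q))=True F(q)=True q=True
G(G(F(q))) holds globally = True
No violation — formula holds at every position.

Answer: none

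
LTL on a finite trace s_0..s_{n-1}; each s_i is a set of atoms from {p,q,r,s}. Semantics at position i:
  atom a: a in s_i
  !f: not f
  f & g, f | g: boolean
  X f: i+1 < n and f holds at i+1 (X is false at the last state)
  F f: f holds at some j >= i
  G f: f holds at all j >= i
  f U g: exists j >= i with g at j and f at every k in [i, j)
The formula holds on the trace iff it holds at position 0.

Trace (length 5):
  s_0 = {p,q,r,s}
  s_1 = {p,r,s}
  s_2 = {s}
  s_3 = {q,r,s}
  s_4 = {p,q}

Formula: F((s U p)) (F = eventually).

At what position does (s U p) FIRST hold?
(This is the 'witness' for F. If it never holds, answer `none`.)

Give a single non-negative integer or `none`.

s_0={p,q,r,s}: (s U p)=True s=True p=True
s_1={p,r,s}: (s U p)=True s=True p=True
s_2={s}: (s U p)=True s=True p=False
s_3={q,r,s}: (s U p)=True s=True p=False
s_4={p,q}: (s U p)=True s=False p=True
F((s U p)) holds; first witness at position 0.

Answer: 0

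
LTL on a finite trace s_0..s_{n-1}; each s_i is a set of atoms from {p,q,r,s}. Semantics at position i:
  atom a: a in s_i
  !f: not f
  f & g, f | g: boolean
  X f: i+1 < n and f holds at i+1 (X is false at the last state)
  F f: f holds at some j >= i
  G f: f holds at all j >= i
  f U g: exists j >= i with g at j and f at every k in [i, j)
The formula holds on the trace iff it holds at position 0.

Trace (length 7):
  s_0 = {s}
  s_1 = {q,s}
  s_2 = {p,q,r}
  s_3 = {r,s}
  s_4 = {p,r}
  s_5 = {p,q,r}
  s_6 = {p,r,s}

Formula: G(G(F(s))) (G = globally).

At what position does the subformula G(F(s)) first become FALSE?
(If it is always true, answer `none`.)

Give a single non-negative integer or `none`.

Answer: none

Derivation:
s_0={s}: G(F(s))=True F(s)=True s=True
s_1={q,s}: G(F(s))=True F(s)=True s=True
s_2={p,q,r}: G(F(s))=True F(s)=True s=False
s_3={r,s}: G(F(s))=True F(s)=True s=True
s_4={p,r}: G(F(s))=True F(s)=True s=False
s_5={p,q,r}: G(F(s))=True F(s)=True s=False
s_6={p,r,s}: G(F(s))=True F(s)=True s=True
G(G(F(s))) holds globally = True
No violation — formula holds at every position.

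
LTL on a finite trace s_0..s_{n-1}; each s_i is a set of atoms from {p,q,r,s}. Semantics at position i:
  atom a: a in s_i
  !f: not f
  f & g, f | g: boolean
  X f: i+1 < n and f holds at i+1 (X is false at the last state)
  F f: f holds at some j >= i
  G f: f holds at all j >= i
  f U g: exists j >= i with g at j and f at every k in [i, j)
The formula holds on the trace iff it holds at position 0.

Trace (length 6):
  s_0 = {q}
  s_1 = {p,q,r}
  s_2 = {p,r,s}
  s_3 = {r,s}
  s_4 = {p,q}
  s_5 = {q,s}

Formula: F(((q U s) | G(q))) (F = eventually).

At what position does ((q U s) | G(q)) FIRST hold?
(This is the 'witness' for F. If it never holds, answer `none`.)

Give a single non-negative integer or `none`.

Answer: 0

Derivation:
s_0={q}: ((q U s) | G(q))=True (q U s)=True q=True s=False G(q)=False
s_1={p,q,r}: ((q U s) | G(q))=True (q U s)=True q=True s=False G(q)=False
s_2={p,r,s}: ((q U s) | G(q))=True (q U s)=True q=False s=True G(q)=False
s_3={r,s}: ((q U s) | G(q))=True (q U s)=True q=False s=True G(q)=False
s_4={p,q}: ((q U s) | G(q))=True (q U s)=True q=True s=False G(q)=True
s_5={q,s}: ((q U s) | G(q))=True (q U s)=True q=True s=True G(q)=True
F(((q U s) | G(q))) holds; first witness at position 0.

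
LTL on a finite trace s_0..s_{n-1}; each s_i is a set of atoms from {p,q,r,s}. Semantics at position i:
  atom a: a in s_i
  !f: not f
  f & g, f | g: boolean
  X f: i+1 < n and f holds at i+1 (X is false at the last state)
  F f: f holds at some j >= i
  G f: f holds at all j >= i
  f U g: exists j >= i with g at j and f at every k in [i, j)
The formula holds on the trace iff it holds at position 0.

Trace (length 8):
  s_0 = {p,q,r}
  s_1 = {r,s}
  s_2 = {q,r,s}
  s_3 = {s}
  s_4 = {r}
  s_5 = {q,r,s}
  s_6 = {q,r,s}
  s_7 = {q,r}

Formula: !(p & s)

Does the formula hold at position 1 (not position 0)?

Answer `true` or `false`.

Answer: true

Derivation:
s_0={p,q,r}: !(p & s)=True (p & s)=False p=True s=False
s_1={r,s}: !(p & s)=True (p & s)=False p=False s=True
s_2={q,r,s}: !(p & s)=True (p & s)=False p=False s=True
s_3={s}: !(p & s)=True (p & s)=False p=False s=True
s_4={r}: !(p & s)=True (p & s)=False p=False s=False
s_5={q,r,s}: !(p & s)=True (p & s)=False p=False s=True
s_6={q,r,s}: !(p & s)=True (p & s)=False p=False s=True
s_7={q,r}: !(p & s)=True (p & s)=False p=False s=False
Evaluating at position 1: result = True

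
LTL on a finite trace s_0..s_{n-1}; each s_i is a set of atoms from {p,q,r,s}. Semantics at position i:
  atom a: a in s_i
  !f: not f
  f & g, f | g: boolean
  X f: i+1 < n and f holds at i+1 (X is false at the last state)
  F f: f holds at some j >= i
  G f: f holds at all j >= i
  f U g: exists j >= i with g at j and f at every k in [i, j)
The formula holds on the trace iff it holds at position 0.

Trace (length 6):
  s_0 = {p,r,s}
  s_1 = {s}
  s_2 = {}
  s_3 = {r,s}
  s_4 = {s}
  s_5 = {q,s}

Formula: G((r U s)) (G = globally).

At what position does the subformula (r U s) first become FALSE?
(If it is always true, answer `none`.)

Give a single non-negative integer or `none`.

Answer: 2

Derivation:
s_0={p,r,s}: (r U s)=True r=True s=True
s_1={s}: (r U s)=True r=False s=True
s_2={}: (r U s)=False r=False s=False
s_3={r,s}: (r U s)=True r=True s=True
s_4={s}: (r U s)=True r=False s=True
s_5={q,s}: (r U s)=True r=False s=True
G((r U s)) holds globally = False
First violation at position 2.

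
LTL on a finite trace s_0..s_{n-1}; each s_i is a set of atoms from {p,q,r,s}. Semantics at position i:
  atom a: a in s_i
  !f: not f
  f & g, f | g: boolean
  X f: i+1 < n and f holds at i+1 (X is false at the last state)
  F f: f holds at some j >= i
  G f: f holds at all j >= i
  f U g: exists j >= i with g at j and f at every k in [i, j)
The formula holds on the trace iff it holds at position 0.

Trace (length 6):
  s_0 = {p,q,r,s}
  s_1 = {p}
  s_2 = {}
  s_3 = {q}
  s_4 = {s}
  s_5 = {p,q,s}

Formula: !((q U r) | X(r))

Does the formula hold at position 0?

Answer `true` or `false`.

s_0={p,q,r,s}: !((q U r) | X(r))=False ((q U r) | X(r))=True (q U r)=True q=True r=True X(r)=False
s_1={p}: !((q U r) | X(r))=True ((q U r) | X(r))=False (q U r)=False q=False r=False X(r)=False
s_2={}: !((q U r) | X(r))=True ((q U r) | X(r))=False (q U r)=False q=False r=False X(r)=False
s_3={q}: !((q U r) | X(r))=True ((q U r) | X(r))=False (q U r)=False q=True r=False X(r)=False
s_4={s}: !((q U r) | X(r))=True ((q U r) | X(r))=False (q U r)=False q=False r=False X(r)=False
s_5={p,q,s}: !((q U r) | X(r))=True ((q U r) | X(r))=False (q U r)=False q=True r=False X(r)=False

Answer: false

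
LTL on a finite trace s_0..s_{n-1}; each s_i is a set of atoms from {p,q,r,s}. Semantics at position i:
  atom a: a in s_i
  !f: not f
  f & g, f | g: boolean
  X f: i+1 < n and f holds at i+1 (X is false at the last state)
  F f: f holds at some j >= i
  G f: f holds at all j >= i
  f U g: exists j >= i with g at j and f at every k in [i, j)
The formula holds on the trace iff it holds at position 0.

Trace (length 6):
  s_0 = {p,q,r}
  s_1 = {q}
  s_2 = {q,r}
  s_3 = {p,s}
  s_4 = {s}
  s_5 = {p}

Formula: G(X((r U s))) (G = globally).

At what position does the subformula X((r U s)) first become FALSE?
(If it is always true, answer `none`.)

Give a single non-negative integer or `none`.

s_0={p,q,r}: X((r U s))=False (r U s)=False r=True s=False
s_1={q}: X((r U s))=True (r U s)=False r=False s=False
s_2={q,r}: X((r U s))=True (r U s)=True r=True s=False
s_3={p,s}: X((r U s))=True (r U s)=True r=False s=True
s_4={s}: X((r U s))=False (r U s)=True r=False s=True
s_5={p}: X((r U s))=False (r U s)=False r=False s=False
G(X((r U s))) holds globally = False
First violation at position 0.

Answer: 0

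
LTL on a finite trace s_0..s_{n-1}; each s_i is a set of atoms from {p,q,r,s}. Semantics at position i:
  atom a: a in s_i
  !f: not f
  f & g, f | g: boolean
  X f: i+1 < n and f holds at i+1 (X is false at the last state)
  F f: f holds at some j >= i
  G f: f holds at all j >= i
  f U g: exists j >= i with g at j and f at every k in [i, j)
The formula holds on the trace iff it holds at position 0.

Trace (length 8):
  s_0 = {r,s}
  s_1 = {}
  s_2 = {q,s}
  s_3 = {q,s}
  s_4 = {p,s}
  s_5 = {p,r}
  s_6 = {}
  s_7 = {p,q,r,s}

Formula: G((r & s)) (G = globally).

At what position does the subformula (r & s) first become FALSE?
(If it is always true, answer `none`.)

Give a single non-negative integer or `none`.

Answer: 1

Derivation:
s_0={r,s}: (r & s)=True r=True s=True
s_1={}: (r & s)=False r=False s=False
s_2={q,s}: (r & s)=False r=False s=True
s_3={q,s}: (r & s)=False r=False s=True
s_4={p,s}: (r & s)=False r=False s=True
s_5={p,r}: (r & s)=False r=True s=False
s_6={}: (r & s)=False r=False s=False
s_7={p,q,r,s}: (r & s)=True r=True s=True
G((r & s)) holds globally = False
First violation at position 1.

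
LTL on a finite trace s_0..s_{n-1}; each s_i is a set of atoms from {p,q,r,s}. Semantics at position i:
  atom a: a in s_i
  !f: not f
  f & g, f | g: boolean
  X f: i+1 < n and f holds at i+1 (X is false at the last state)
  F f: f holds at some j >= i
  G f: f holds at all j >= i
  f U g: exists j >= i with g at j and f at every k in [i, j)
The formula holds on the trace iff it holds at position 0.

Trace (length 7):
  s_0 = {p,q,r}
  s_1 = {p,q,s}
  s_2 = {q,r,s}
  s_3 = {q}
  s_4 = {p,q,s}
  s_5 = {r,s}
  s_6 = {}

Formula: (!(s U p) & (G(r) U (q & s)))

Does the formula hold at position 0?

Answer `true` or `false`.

Answer: false

Derivation:
s_0={p,q,r}: (!(s U p) & (G(r) U (q & s)))=False !(s U p)=False (s U p)=True s=False p=True (G(r) U (q & s))=False G(r)=False r=True (q & s)=False q=True
s_1={p,q,s}: (!(s U p) & (G(r) U (q & s)))=False !(s U p)=False (s U p)=True s=True p=True (G(r) U (q & s))=True G(r)=False r=False (q & s)=True q=True
s_2={q,r,s}: (!(s U p) & (G(r) U (q & s)))=True !(s U p)=True (s U p)=False s=True p=False (G(r) U (q & s))=True G(r)=False r=True (q & s)=True q=True
s_3={q}: (!(s U p) & (G(r) U (q & s)))=False !(s U p)=True (s U p)=False s=False p=False (G(r) U (q & s))=False G(r)=False r=False (q & s)=False q=True
s_4={p,q,s}: (!(s U p) & (G(r) U (q & s)))=False !(s U p)=False (s U p)=True s=True p=True (G(r) U (q & s))=True G(r)=False r=False (q & s)=True q=True
s_5={r,s}: (!(s U p) & (G(r) U (q & s)))=False !(s U p)=True (s U p)=False s=True p=False (G(r) U (q & s))=False G(r)=False r=True (q & s)=False q=False
s_6={}: (!(s U p) & (G(r) U (q & s)))=False !(s U p)=True (s U p)=False s=False p=False (G(r) U (q & s))=False G(r)=False r=False (q & s)=False q=False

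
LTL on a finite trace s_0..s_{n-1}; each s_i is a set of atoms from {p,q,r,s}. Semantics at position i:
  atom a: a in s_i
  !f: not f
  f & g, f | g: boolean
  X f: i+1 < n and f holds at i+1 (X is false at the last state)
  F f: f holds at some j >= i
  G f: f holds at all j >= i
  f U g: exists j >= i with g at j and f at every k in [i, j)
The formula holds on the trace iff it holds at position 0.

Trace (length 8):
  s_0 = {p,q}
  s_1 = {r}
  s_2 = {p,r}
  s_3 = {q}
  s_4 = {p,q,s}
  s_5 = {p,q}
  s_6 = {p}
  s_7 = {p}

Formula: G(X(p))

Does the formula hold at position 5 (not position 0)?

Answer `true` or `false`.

s_0={p,q}: G(X(p))=False X(p)=False p=True
s_1={r}: G(X(p))=False X(p)=True p=False
s_2={p,r}: G(X(p))=False X(p)=False p=True
s_3={q}: G(X(p))=False X(p)=True p=False
s_4={p,q,s}: G(X(p))=False X(p)=True p=True
s_5={p,q}: G(X(p))=False X(p)=True p=True
s_6={p}: G(X(p))=False X(p)=True p=True
s_7={p}: G(X(p))=False X(p)=False p=True
Evaluating at position 5: result = False

Answer: false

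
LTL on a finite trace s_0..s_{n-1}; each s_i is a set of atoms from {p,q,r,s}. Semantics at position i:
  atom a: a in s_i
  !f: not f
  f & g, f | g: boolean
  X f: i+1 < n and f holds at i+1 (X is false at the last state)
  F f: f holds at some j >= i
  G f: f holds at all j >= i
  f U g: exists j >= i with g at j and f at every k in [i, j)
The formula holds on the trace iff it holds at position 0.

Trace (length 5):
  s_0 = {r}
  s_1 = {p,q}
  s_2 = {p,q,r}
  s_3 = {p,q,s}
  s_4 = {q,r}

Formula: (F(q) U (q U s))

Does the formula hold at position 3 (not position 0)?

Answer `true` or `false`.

Answer: true

Derivation:
s_0={r}: (F(q) U (q U s))=True F(q)=True q=False (q U s)=False s=False
s_1={p,q}: (F(q) U (q U s))=True F(q)=True q=True (q U s)=True s=False
s_2={p,q,r}: (F(q) U (q U s))=True F(q)=True q=True (q U s)=True s=False
s_3={p,q,s}: (F(q) U (q U s))=True F(q)=True q=True (q U s)=True s=True
s_4={q,r}: (F(q) U (q U s))=False F(q)=True q=True (q U s)=False s=False
Evaluating at position 3: result = True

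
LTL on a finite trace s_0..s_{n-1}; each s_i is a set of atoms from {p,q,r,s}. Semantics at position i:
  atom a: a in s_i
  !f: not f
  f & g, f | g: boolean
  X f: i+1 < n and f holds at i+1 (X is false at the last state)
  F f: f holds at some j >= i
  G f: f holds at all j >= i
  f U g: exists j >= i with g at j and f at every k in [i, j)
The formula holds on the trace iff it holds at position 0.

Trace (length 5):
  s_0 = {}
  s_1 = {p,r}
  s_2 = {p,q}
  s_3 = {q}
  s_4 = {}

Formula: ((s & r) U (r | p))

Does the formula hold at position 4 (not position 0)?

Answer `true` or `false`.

Answer: false

Derivation:
s_0={}: ((s & r) U (r | p))=False (s & r)=False s=False r=False (r | p)=False p=False
s_1={p,r}: ((s & r) U (r | p))=True (s & r)=False s=False r=True (r | p)=True p=True
s_2={p,q}: ((s & r) U (r | p))=True (s & r)=False s=False r=False (r | p)=True p=True
s_3={q}: ((s & r) U (r | p))=False (s & r)=False s=False r=False (r | p)=False p=False
s_4={}: ((s & r) U (r | p))=False (s & r)=False s=False r=False (r | p)=False p=False
Evaluating at position 4: result = False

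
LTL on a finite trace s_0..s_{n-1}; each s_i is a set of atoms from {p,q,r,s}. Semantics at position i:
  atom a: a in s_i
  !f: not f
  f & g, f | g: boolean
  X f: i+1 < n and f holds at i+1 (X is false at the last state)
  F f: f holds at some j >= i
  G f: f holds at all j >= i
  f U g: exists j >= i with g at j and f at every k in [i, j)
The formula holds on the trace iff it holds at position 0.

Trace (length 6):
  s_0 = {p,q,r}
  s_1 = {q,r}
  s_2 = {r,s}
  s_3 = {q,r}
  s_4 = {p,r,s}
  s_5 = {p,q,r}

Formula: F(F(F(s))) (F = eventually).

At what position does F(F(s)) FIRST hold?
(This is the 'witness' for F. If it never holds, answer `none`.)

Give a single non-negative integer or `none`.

Answer: 0

Derivation:
s_0={p,q,r}: F(F(s))=True F(s)=True s=False
s_1={q,r}: F(F(s))=True F(s)=True s=False
s_2={r,s}: F(F(s))=True F(s)=True s=True
s_3={q,r}: F(F(s))=True F(s)=True s=False
s_4={p,r,s}: F(F(s))=True F(s)=True s=True
s_5={p,q,r}: F(F(s))=False F(s)=False s=False
F(F(F(s))) holds; first witness at position 0.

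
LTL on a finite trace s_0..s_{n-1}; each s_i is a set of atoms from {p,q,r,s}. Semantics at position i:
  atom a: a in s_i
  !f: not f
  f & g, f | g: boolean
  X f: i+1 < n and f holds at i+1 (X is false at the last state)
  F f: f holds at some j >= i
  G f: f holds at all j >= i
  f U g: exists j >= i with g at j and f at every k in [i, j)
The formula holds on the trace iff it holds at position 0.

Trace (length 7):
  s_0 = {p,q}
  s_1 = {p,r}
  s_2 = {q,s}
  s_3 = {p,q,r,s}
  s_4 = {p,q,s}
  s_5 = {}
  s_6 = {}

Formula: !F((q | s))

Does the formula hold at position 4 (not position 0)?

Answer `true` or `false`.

s_0={p,q}: !F((q | s))=False F((q | s))=True (q | s)=True q=True s=False
s_1={p,r}: !F((q | s))=False F((q | s))=True (q | s)=False q=False s=False
s_2={q,s}: !F((q | s))=False F((q | s))=True (q | s)=True q=True s=True
s_3={p,q,r,s}: !F((q | s))=False F((q | s))=True (q | s)=True q=True s=True
s_4={p,q,s}: !F((q | s))=False F((q | s))=True (q | s)=True q=True s=True
s_5={}: !F((q | s))=True F((q | s))=False (q | s)=False q=False s=False
s_6={}: !F((q | s))=True F((q | s))=False (q | s)=False q=False s=False
Evaluating at position 4: result = False

Answer: false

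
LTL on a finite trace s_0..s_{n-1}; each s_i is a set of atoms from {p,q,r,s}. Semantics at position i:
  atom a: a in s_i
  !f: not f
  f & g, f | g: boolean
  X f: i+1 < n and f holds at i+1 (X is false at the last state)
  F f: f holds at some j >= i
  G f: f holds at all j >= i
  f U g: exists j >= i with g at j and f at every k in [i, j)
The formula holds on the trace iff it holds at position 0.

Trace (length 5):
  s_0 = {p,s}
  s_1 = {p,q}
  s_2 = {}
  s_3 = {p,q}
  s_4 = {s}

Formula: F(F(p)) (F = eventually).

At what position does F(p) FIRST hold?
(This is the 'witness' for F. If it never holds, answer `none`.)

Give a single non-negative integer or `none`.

s_0={p,s}: F(p)=True p=True
s_1={p,q}: F(p)=True p=True
s_2={}: F(p)=True p=False
s_3={p,q}: F(p)=True p=True
s_4={s}: F(p)=False p=False
F(F(p)) holds; first witness at position 0.

Answer: 0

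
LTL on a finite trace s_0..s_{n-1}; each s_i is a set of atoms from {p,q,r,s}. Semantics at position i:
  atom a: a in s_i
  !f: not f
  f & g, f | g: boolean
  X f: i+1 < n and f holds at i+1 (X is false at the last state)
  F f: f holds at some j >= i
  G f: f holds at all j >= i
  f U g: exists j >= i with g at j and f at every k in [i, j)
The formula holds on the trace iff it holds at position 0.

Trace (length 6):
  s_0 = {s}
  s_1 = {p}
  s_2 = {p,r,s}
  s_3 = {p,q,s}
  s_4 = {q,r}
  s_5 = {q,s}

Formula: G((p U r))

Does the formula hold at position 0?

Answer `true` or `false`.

Answer: false

Derivation:
s_0={s}: G((p U r))=False (p U r)=False p=False r=False
s_1={p}: G((p U r))=False (p U r)=True p=True r=False
s_2={p,r,s}: G((p U r))=False (p U r)=True p=True r=True
s_3={p,q,s}: G((p U r))=False (p U r)=True p=True r=False
s_4={q,r}: G((p U r))=False (p U r)=True p=False r=True
s_5={q,s}: G((p U r))=False (p U r)=False p=False r=False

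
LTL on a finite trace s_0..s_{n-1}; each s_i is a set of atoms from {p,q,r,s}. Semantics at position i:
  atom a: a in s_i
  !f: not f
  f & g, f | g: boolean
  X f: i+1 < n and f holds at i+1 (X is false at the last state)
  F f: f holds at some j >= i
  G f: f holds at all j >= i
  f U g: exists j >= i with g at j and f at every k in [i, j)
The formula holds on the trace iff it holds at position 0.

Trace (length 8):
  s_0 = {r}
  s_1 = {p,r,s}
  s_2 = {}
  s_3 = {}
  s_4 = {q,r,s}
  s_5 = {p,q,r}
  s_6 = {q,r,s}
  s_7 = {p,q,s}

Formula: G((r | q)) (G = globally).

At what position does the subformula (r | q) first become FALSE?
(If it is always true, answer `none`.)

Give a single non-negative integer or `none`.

Answer: 2

Derivation:
s_0={r}: (r | q)=True r=True q=False
s_1={p,r,s}: (r | q)=True r=True q=False
s_2={}: (r | q)=False r=False q=False
s_3={}: (r | q)=False r=False q=False
s_4={q,r,s}: (r | q)=True r=True q=True
s_5={p,q,r}: (r | q)=True r=True q=True
s_6={q,r,s}: (r | q)=True r=True q=True
s_7={p,q,s}: (r | q)=True r=False q=True
G((r | q)) holds globally = False
First violation at position 2.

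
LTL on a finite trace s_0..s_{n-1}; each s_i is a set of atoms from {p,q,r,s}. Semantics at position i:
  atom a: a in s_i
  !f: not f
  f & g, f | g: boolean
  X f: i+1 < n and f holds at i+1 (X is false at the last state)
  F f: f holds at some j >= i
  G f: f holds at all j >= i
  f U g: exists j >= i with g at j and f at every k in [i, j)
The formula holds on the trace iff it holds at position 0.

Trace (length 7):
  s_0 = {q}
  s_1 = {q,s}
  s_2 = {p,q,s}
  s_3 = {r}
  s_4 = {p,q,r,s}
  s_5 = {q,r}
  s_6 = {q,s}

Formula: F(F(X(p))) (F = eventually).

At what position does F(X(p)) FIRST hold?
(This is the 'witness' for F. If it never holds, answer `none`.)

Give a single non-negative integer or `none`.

s_0={q}: F(X(p))=True X(p)=False p=False
s_1={q,s}: F(X(p))=True X(p)=True p=False
s_2={p,q,s}: F(X(p))=True X(p)=False p=True
s_3={r}: F(X(p))=True X(p)=True p=False
s_4={p,q,r,s}: F(X(p))=False X(p)=False p=True
s_5={q,r}: F(X(p))=False X(p)=False p=False
s_6={q,s}: F(X(p))=False X(p)=False p=False
F(F(X(p))) holds; first witness at position 0.

Answer: 0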